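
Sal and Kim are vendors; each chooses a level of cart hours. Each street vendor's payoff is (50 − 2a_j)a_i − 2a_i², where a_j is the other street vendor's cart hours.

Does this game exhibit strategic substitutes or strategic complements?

strategic substitutes

Sal's payoff is (50 − 2a_K)a_S − 2a_S².
∂π/∂a_S = 50 − 2a_K − 4a_S = 0, so a_S = 12.5 − 0.5a_K.
The best-response slope da_S/da_K = −0.5 < 0: the reaction function is downward-sloping, so the choices are strategic substitutes.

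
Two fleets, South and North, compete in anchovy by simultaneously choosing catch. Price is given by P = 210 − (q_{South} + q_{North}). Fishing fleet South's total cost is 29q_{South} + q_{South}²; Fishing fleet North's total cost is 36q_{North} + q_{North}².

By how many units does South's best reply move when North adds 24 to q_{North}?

Fishing fleet South's profit: π = q_{South}(210 − (q_{South} + q_{North})) − 29q_{South} − q_{South}².
∂π/∂q_{South} = 181 − 4q_{South} − q_{North} = 0, so q_{South} = 45.25 − 0.25q_{North}.
The reaction-function slope is −0.25, so a 24-unit rise in q_{North} moves q_{South} by −0.25 × 24 = −6. South's best response falls — the actions are strategic substitutes.

-6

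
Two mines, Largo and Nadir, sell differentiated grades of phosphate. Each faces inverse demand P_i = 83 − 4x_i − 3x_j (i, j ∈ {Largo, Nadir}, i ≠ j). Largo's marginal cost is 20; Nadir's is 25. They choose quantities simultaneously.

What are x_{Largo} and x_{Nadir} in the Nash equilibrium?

Mine Largo's profit: π = x_{Largo}(83 − 4x_{Largo} − 3x_{Nadir}) − 20x_{Largo}.
∂π/∂x_{Largo} = 63 − 8x_{Largo} − 3x_{Nadir} = 0 ⇒ x_{Largo} = 7.875 − 0.375x_{Nadir}.
Similarly x_{Nadir} = 7.25 − 0.375x_{Largo}.
Substituting the second reaction function into the first: x_{Largo} = 7.875 − 0.375(7.25 − 0.375x_{Largo}), which gives (55/64)x_{Largo} = 165/32 ⇒ x_{Largo} = 6.
Then x_{Nadir} = 7.25 − 0.375·6 = 5.

6, 5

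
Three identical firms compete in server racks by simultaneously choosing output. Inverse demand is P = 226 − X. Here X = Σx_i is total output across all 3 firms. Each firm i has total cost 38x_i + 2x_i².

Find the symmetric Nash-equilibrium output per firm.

23.5

A representative firm's profit is π_i = x_i(226 − X) − 38x_i − 2x_i², with X = x_i + Σ_{j≠i} x_j.
First-order condition: 188 − 6x_i − Σ_{j≠i} x_j = 0.
Imposing symmetry (x_j = x for all j) turns Σ_{j≠i} x_j into 2x, so 188 = 8x and x = 23.5.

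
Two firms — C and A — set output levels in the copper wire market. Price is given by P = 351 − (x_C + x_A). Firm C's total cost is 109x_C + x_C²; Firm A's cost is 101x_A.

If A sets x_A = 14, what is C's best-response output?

Firm C's profit: π = x_C(351 − (x_C + x_A)) − 109x_C − x_C².
∂π/∂x_C = 242 − 4x_C − x_A = 0, so x_C = 60.5 − 0.25x_A.
At x_A = 14: x_C = 60.5 − 0.25·14 = 57.

57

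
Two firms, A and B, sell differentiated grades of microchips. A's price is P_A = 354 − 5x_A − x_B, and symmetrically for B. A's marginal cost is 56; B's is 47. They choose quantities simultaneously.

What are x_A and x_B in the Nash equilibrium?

Firm A's profit: π = x_A(354 − 5x_A − x_B) − 56x_A.
∂π/∂x_A = 298 − 10x_A − x_B = 0 ⇒ x_A = 29.8 − 0.1x_B.
Similarly x_B = 30.7 − 0.1x_A.
Plugging x_B into A's best response: x_A = 29.8 − 0.1(30.7 − 0.1x_A) ⇒ 0.99x_A = 26.73, so x_A = 27.
Then x_B = 30.7 − 0.1·27 = 28.

27, 28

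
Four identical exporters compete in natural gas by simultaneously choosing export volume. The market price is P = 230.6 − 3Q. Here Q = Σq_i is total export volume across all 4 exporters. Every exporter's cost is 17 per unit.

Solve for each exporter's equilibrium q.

A representative exporter's profit is π_i = q_i(230.6 − 3Q) − 17q_i, with Q = q_i + Σ_{j≠i} q_j.
First-order condition: 213.6 − 6q_i − 3Σ_{j≠i} q_j = 0.
Imposing symmetry (q_j = q for all j) turns Σ_{j≠i} q_j into 3q, so 213.6 = 15q and q = 14.24.

14.24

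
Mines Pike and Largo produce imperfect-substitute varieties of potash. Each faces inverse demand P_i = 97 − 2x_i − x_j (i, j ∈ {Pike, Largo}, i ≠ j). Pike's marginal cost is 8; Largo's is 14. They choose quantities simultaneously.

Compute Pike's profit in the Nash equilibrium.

Mine Pike's profit: π = x_{Pike}(97 − 2x_{Pike} − x_{Largo}) − 8x_{Pike}.
∂π/∂x_{Pike} = 89 − 4x_{Pike} − x_{Largo} = 0 ⇒ x_{Pike} = 22.25 − 0.25x_{Largo}.
Similarly x_{Largo} = 20.75 − 0.25x_{Pike}.
Plugging x_{Largo} into Pike's best response: x_{Pike} = 22.25 − 0.25(20.75 − 0.25x_{Pike}) ⇒ 0.9375x_{Pike} = 17.0625, so x_{Pike} = 18.2.
Then x_{Largo} = 20.75 − 0.25·18.2 = 16.2.
P_{Pike} = 97 − 2·18.2 − 16.2 = 44.4.
Profit = (44.4 − 8)·18.2 = 662.48.

662.48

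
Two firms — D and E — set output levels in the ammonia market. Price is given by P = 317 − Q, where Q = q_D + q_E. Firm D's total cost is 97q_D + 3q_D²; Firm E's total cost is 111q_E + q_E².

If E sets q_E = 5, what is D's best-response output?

Firm D's profit: π = q_D(317 − (q_D + q_E)) − 97q_D − 3q_D².
∂π/∂q_D = 220 − 8q_D − q_E = 0, so q_D = 27.5 − 0.125q_E.
At q_E = 5: q_D = 27.5 − 0.125·5 = 26.875.

26.875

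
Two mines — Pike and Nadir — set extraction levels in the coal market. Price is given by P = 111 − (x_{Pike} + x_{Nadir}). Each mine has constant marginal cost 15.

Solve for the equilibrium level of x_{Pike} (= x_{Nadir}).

32

Mine Pike's profit: π = x_{Pike}(111 − (x_{Pike} + x_{Nadir})) − 15x_{Pike}.
∂π/∂x_{Pike} = 96 − 2x_{Pike} − x_{Nadir} = 0, so x_{Pike} = 48 − 0.5x_{Nadir}.
Setting x_{Pike} = x_{Nadir} in the reaction function: x_{Pike} = 48 − 0.5x_{Pike}, so x_{Pike} = 48 / 1.5 = 32.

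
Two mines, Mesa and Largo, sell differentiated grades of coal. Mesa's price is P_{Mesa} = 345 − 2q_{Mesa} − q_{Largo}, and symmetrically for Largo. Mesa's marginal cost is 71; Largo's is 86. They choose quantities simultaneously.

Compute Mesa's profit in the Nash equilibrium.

6227.28

Mine Mesa's profit: π = q_{Mesa}(345 − 2q_{Mesa} − q_{Largo}) − 71q_{Mesa}.
∂π/∂q_{Mesa} = 274 − 4q_{Mesa} − q_{Largo} = 0 ⇒ q_{Mesa} = 68.5 − 0.25q_{Largo}.
Similarly q_{Largo} = 64.75 − 0.25q_{Mesa}.
Solving the two reaction functions simultaneously: (1 − (−0.25)(−0.25))q_{Mesa} = 68.5 − 0.25·64.75, so 0.9375q_{Mesa} = 52.3125 and q_{Mesa} = 55.8.
Then q_{Largo} = 64.75 − 0.25·55.8 = 50.8.
P_{Mesa} = 345 − 2·55.8 − 50.8 = 182.6.
Profit = (182.6 − 71)·55.8 = 6227.28.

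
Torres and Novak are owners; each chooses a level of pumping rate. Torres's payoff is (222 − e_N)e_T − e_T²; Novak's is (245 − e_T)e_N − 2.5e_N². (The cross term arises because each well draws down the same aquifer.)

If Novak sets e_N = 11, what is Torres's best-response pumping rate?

Expanding Torres's payoff: 222e_T − e_Ne_T − e_T².
∂π/∂e_T = 222 − e_N − 2e_T = 0, so e_T = 111 − 0.5e_N.
At e_N = 11: e_T = 111 − 0.5·11 = 105.5.

105.5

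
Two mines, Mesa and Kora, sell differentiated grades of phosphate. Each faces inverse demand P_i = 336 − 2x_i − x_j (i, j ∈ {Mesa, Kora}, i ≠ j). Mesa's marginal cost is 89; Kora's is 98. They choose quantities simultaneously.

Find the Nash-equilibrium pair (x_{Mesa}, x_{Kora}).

Mine Mesa's profit: π = x_{Mesa}(336 − 2x_{Mesa} − x_{Kora}) − 89x_{Mesa}.
∂π/∂x_{Mesa} = 247 − 4x_{Mesa} − x_{Kora} = 0 ⇒ x_{Mesa} = 61.75 − 0.25x_{Kora}.
Similarly x_{Kora} = 59.5 − 0.25x_{Mesa}.
Substituting the second reaction function into the first: x_{Mesa} = 61.75 − 0.25(59.5 − 0.25x_{Mesa}), which gives 0.9375x_{Mesa} = 46.875 ⇒ x_{Mesa} = 50.
Then x_{Kora} = 59.5 − 0.25·50 = 47.

50, 47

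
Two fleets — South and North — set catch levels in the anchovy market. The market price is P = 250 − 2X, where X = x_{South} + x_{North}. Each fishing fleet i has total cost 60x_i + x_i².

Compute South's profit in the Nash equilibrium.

1692.1875

Fishing fleet South's profit: π = x_{South}(250 − 2(x_{South} + x_{North})) − 60x_{South} − x_{South}².
∂π/∂x_{South} = 190 − 6x_{South} − 2x_{North} = 0, so x_{South} = 95/3 − (1/3)x_{North}.
The game is symmetric, so in equilibrium x_{North} = x_{South}: the reaction function gives (4/3)x_{South} = 95/3, hence x_{South} = 23.75.
Price P = 250 − 2·47.5 = 155.
South's profit: (155 − 60)·23.75 − (23.75)² = 1692.1875.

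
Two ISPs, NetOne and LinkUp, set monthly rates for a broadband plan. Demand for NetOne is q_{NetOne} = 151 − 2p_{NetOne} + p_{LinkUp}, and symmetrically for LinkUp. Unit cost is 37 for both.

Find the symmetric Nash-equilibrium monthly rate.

75

NetOne's profit: π = (p_{NetOne} − 37)(151 − 2p_{NetOne} + p_{LinkUp}).
∂π/∂p_{NetOne} = 225 − 4p_{NetOne} + p_{LinkUp} = 0 ⇒ p_{NetOne} = 56.25 + 0.25p_{LinkUp}.
By symmetry p_{LinkUp} = p_{NetOne}; substituting into the reaction function, 0.75p_{NetOne} = 56.25 and p_{NetOne} = 75.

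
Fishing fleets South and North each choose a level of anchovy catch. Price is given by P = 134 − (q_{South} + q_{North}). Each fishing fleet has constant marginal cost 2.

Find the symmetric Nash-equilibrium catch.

Fishing fleet South's profit: π = q_{South}(134 − (q_{South} + q_{North})) − 2q_{South}.
∂π/∂q_{South} = 132 − 2q_{South} − q_{North} = 0, so q_{South} = 66 − 0.5q_{North}.
Setting q_{South} = q_{North} in the reaction function: q_{South} = 66 − 0.5q_{South}, so q_{South} = 66 / 1.5 = 44.

44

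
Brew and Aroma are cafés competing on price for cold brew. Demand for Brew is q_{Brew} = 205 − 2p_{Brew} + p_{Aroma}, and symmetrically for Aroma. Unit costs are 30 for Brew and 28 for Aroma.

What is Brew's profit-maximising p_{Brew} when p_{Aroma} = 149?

103.5

Brew's profit: π = (p_{Brew} − 30)(205 − 2p_{Brew} + p_{Aroma}).
∂π/∂p_{Brew} = 265 − 4p_{Brew} + p_{Aroma} = 0 ⇒ p_{Brew} = 66.25 + 0.25p_{Aroma}.
At p_{Aroma} = 149: p_{Brew} = 66.25 + 0.25·149 = 103.5.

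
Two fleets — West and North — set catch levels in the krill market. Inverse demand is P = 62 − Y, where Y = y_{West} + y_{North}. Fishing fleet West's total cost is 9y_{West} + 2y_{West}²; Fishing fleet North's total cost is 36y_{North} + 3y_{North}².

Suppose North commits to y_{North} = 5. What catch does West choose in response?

8

Fishing fleet West's profit: π = y_{West}(62 − (y_{West} + y_{North})) − 9y_{West} − 2y_{West}².
∂π/∂y_{West} = 53 − 6y_{West} − y_{North} = 0, so y_{West} = 53/6 − (1/6)y_{North}.
At y_{North} = 5: y_{West} = 53/6 − (1/6)·5 = 8.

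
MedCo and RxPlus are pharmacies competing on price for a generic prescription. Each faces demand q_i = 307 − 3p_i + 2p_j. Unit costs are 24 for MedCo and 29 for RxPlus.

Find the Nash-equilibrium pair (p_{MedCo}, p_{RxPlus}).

95.6875, 97.5625

MedCo's profit: π = (p_{MedCo} − 24)(307 − 3p_{MedCo} + 2p_{RxPlus}).
∂π/∂p_{MedCo} = 379 − 6p_{MedCo} + 2p_{RxPlus} = 0 ⇒ p_{MedCo} = 379/6 + (1/3)p_{RxPlus}.
Similarly p_{RxPlus} = 197/3 + (1/3)p_{MedCo}.
Plugging p_{RxPlus} into MedCo's best response: p_{MedCo} = 379/6 + (1/3)(197/3 + (1/3)p_{MedCo}) ⇒ (8/9)p_{MedCo} = 1531/18, so p_{MedCo} = 95.6875.
Then p_{RxPlus} = 197/3 + (1/3)·95.6875 = 97.5625.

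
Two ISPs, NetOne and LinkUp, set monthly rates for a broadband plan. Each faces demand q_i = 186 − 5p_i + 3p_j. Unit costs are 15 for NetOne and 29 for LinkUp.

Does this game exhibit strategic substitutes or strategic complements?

strategic complements

NetOne's profit: π = (p_{NetOne} − 15)(186 − 5p_{NetOne} + 3p_{LinkUp}).
∂π/∂p_{NetOne} = 261 − 10p_{NetOne} + 3p_{LinkUp} = 0 ⇒ p_{NetOne} = 26.1 + 0.3p_{LinkUp}.
The best-response slope dp_{NetOne}/dp_{LinkUp} = 0.3 > 0: the reaction function is upward-sloping, so the choices are strategic complements.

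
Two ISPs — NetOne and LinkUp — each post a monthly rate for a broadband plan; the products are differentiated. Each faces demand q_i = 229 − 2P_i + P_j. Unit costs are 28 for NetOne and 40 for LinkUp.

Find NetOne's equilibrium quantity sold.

NetOne's profit: π = (P_{NetOne} − 28)(229 − 2P_{NetOne} + P_{LinkUp}).
∂π/∂P_{NetOne} = 285 − 4P_{NetOne} + P_{LinkUp} = 0 ⇒ P_{NetOne} = 71.25 + 0.25P_{LinkUp}.
Similarly P_{LinkUp} = 77.25 + 0.25P_{NetOne}.
Plugging P_{LinkUp} into NetOne's best response: P_{NetOne} = 71.25 + 0.25(77.25 + 0.25P_{NetOne}) ⇒ 0.9375P_{NetOne} = 90.5625, so P_{NetOne} = 96.6.
Then P_{LinkUp} = 77.25 + 0.25·96.6 = 101.4.
q_{NetOne} = 229 − 2·96.6 + 101.4 = 137.2.

137.2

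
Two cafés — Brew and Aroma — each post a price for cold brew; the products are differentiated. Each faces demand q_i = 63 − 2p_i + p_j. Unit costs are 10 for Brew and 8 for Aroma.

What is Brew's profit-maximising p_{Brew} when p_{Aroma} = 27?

27.5

Brew's profit: π = (p_{Brew} − 10)(63 − 2p_{Brew} + p_{Aroma}).
∂π/∂p_{Brew} = 83 − 4p_{Brew} + p_{Aroma} = 0 ⇒ p_{Brew} = 20.75 + 0.25p_{Aroma}.
At p_{Aroma} = 27: p_{Brew} = 20.75 + 0.25·27 = 27.5.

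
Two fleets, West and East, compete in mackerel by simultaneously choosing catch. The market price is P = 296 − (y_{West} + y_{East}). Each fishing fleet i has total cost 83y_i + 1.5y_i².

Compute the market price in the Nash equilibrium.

225

Fishing fleet West's profit: π = y_{West}(296 − (y_{West} + y_{East})) − 83y_{West} − 1.5y_{West}².
∂π/∂y_{West} = 213 − 5y_{West} − y_{East} = 0, so y_{West} = 42.6 − 0.2y_{East}.
The game is symmetric, so in equilibrium y_{East} = y_{West}: the reaction function gives 1.2y_{West} = 42.6, hence y_{West} = 35.5.
Equilibrium price: P = 296 − 71 = 225.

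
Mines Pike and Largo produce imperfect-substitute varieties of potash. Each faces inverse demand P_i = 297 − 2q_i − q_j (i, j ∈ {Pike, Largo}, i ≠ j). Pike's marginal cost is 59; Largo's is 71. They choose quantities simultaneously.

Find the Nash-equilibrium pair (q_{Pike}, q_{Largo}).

48.4, 44.4

Mine Pike's profit: π = q_{Pike}(297 − 2q_{Pike} − q_{Largo}) − 59q_{Pike}.
∂π/∂q_{Pike} = 238 − 4q_{Pike} − q_{Largo} = 0 ⇒ q_{Pike} = 59.5 − 0.25q_{Largo}.
Similarly q_{Largo} = 56.5 − 0.25q_{Pike}.
Solving the two reaction functions simultaneously: (1 − (−0.25)(−0.25))q_{Pike} = 59.5 − 0.25·56.5, so 0.9375q_{Pike} = 45.375 and q_{Pike} = 48.4.
Then q_{Largo} = 56.5 − 0.25·48.4 = 44.4.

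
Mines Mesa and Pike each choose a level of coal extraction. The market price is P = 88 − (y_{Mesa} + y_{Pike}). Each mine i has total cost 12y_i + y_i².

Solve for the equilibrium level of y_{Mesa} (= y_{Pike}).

15.2

Mine Mesa's profit: π = y_{Mesa}(88 − (y_{Mesa} + y_{Pike})) − 12y_{Mesa} − y_{Mesa}².
∂π/∂y_{Mesa} = 76 − 4y_{Mesa} − y_{Pike} = 0, so y_{Mesa} = 19 − 0.25y_{Pike}.
The game is symmetric, so in equilibrium y_{Pike} = y_{Mesa}: the reaction function gives 1.25y_{Mesa} = 19, hence y_{Mesa} = 15.2.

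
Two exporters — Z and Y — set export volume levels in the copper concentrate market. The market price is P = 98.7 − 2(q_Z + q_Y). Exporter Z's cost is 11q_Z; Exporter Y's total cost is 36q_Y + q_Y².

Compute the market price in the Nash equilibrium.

51.08

Exporter Z's profit: π = q_Z(98.7 − 2(q_Z + q_Y)) − 11q_Z.
∂π/∂q_Z = 87.7 − 4q_Z − 2q_Y = 0, so q_Z = 21.925 − 0.5q_Y.
For Y: ∂π/∂q_Y = 62.7 − 6q_Y − 2q_Z = 0 ⇒ q_Y = 10.45 − (1/3)q_Z.
Plugging q_Y into Z's best response: q_Z = 21.925 − 0.5(10.45 − (1/3)q_Z) ⇒ (5/6)q_Z = 16.7, so q_Z = 20.04.
Then q_Y = 10.45 − (1/3)·20.04 = 3.77.
Equilibrium price: P = 98.7 − 2·23.81 = 51.08.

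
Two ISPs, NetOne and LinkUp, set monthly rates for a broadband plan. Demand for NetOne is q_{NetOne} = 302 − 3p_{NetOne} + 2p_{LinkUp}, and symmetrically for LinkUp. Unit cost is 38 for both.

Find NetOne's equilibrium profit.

NetOne's profit: π = (p_{NetOne} − 38)(302 − 3p_{NetOne} + 2p_{LinkUp}).
∂π/∂p_{NetOne} = 416 − 6p_{NetOne} + 2p_{LinkUp} = 0 ⇒ p_{NetOne} = 208/3 + (1/3)p_{LinkUp}.
Setting p_{NetOne} = p_{LinkUp} in the reaction function: p_{NetOne} = 208/3 + (1/3)p_{NetOne}, so p_{NetOne} = (208/3) / (2/3) = 104.
q_{NetOne} = 302 − 3·104 + 2·104 = 198.
Profit = (104 − 38)·198 = 13068.

13068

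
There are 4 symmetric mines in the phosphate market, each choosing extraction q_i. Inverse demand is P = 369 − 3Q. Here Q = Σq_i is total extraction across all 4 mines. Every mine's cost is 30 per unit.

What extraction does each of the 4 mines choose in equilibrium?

A representative mine's profit is π_i = q_i(369 − 3Q) − 30q_i, with Q = q_i + Σ_{j≠i} q_j.
First-order condition: 339 − 6q_i − 3Σ_{j≠i} q_j = 0.
Imposing symmetry (q_j = q for all j) turns Σ_{j≠i} q_j into 3q, so 339 = 15q and q = 22.6.

22.6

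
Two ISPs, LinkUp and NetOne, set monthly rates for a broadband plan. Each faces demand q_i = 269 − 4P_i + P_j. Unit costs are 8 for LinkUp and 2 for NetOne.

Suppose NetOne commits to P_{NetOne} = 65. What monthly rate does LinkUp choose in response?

LinkUp's profit: π = (P_{LinkUp} − 8)(269 − 4P_{LinkUp} + P_{NetOne}).
∂π/∂P_{LinkUp} = 301 − 8P_{LinkUp} + P_{NetOne} = 0 ⇒ P_{LinkUp} = 37.625 + 0.125P_{NetOne}.
At P_{NetOne} = 65: P_{LinkUp} = 37.625 + 0.125·65 = 45.75.

45.75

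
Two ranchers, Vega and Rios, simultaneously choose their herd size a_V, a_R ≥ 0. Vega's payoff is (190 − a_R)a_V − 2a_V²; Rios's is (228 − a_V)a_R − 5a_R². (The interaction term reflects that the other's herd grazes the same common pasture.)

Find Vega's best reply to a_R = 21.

Expanding Vega's payoff: 190a_V − a_Ra_V − 2a_V².
∂π/∂a_V = 190 − a_R − 4a_V = 0, so a_V = 47.5 − 0.25a_R.
At a_R = 21: a_V = 47.5 − 0.25·21 = 42.25.

42.25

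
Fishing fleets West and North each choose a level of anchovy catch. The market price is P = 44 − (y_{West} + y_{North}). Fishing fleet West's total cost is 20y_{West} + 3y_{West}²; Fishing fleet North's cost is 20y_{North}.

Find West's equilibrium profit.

10.24

Fishing fleet West's profit: π = y_{West}(44 − (y_{West} + y_{North})) − 20y_{West} − 3y_{West}².
∂π/∂y_{West} = 24 − 8y_{West} − y_{North} = 0, so y_{West} = 3 − 0.125y_{North}.
For North: ∂π/∂y_{North} = 24 − 2y_{North} − y_{West} = 0 ⇒ y_{North} = 12 − 0.5y_{West}.
Plugging y_{North} into West's best response: y_{West} = 3 − 0.125(12 − 0.5y_{West}) ⇒ 0.9375y_{West} = 1.5, so y_{West} = 1.6.
Then y_{North} = 12 − 0.5·1.6 = 11.2.
Price P = 44 − 12.8 = 31.2.
West's profit: (31.2 − 20)·1.6 − 3(1.6)² = 10.24.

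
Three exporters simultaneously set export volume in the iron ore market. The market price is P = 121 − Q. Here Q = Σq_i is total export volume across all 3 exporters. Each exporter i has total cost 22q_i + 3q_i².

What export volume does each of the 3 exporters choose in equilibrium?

9.9

A representative exporter's profit is π_i = q_i(121 − Q) − 22q_i − 3q_i², with Q = q_i + Σ_{j≠i} q_j.
First-order condition: 99 − 8q_i − Σ_{j≠i} q_j = 0.
Imposing symmetry (q_j = q for all j) turns Σ_{j≠i} q_j into 2q, so 99 = 10q and q = 9.9.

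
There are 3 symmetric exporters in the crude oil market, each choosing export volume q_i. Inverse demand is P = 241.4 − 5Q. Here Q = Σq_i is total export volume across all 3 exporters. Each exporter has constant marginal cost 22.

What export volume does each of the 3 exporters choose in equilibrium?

10.97

A representative exporter's profit is π_i = q_i(241.4 − 5Q) − 22q_i, with Q = q_i + Σ_{j≠i} q_j.
First-order condition: 219.4 − 10q_i − 5Σ_{j≠i} q_j = 0.
In a symmetric equilibrium every exporter chooses the same q, so Σ_{j≠i} q_j = 2q. The condition becomes 219.4 − 20q = 0, giving q = 219.4/20 = 10.97.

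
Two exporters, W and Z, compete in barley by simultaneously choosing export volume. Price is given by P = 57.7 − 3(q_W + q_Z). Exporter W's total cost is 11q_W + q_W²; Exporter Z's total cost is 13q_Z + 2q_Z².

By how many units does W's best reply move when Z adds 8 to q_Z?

-3

Exporter W's profit: π = q_W(57.7 − 3(q_W + q_Z)) − 11q_W − q_W².
∂π/∂q_W = 46.7 − 8q_W − 3q_Z = 0, so q_W = 5.8375 − 0.375q_Z.
The reaction-function slope is −0.375, so an 8-unit rise in q_Z moves q_W by −0.375 × 8 = −3. W's best response falls — the actions are strategic substitutes.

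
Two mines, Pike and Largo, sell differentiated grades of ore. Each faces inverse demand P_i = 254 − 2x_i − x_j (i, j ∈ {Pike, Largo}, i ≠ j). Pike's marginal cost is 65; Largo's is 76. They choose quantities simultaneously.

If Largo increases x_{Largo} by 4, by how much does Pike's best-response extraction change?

-1

Mine Pike's profit: π = x_{Pike}(254 − 2x_{Pike} − x_{Largo}) − 65x_{Pike}.
∂π/∂x_{Pike} = 189 − 4x_{Pike} − x_{Largo} = 0 ⇒ x_{Pike} = 47.25 − 0.25x_{Largo}.
The reaction-function slope is −0.25, so a 4-unit rise in x_{Largo} moves x_{Pike} by −0.25 × 4 = −1. Pike's best response falls — the actions are strategic substitutes.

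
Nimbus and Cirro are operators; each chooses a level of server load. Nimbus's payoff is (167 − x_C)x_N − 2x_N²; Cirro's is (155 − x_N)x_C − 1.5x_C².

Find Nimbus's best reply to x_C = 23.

36

Expanding Nimbus's payoff: 167x_N − x_Cx_N − 2x_N².
∂π/∂x_N = 167 − x_C − 4x_N = 0, so x_N = 41.75 − 0.25x_C.
At x_C = 23: x_N = 41.75 − 0.25·23 = 36.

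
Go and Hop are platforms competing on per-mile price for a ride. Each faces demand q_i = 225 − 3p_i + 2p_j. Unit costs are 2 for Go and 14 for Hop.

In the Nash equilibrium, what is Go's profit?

10092

Go's profit: π = (p_{Go} − 2)(225 − 3p_{Go} + 2p_{Hop}).
∂π/∂p_{Go} = 231 − 6p_{Go} + 2p_{Hop} = 0 ⇒ p_{Go} = 38.5 + (1/3)p_{Hop}.
Similarly p_{Hop} = 44.5 + (1/3)p_{Go}.
Plugging p_{Hop} into Go's best response: p_{Go} = 38.5 + (1/3)(44.5 + (1/3)p_{Go}) ⇒ (8/9)p_{Go} = 160/3, so p_{Go} = 60.
Then p_{Hop} = 44.5 + (1/3)·60 = 64.5.
q_{Go} = 225 − 3·60 + 2·64.5 = 174.
Profit = (60 − 2)·174 = 10092.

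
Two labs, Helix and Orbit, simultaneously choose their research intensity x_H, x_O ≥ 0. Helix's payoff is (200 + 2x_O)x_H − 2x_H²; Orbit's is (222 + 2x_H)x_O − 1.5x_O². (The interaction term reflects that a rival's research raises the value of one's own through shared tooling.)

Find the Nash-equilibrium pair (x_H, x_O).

130.5, 161

Expanding Helix's payoff: 200x_H + 2x_Ox_H − 2x_H².
∂π/∂x_H = 200 + 2x_O − 4x_H = 0, so x_H = 50 + 0.5x_O.
Likewise for Orbit: x_O = 74 + (2/3)x_H.
Solving the two reaction functions simultaneously: (1 − (0.5)(2/3))x_H = 50 + 0.5·74, so (2/3)x_H = 87 and x_H = 130.5.
Then x_O = 74 + (2/3)·130.5 = 161.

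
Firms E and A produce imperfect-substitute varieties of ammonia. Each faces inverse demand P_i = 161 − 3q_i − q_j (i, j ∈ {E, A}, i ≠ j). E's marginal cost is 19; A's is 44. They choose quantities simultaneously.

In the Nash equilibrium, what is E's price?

Firm E's profit: π = q_E(161 − 3q_E − q_A) − 19q_E.
∂π/∂q_E = 142 − 6q_E − q_A = 0 ⇒ q_E = 71/3 − (1/6)q_A.
Similarly q_A = 19.5 − (1/6)q_E.
Plugging q_A into E's best response: q_E = 71/3 − (1/6)(19.5 − (1/6)q_E) ⇒ (35/36)q_E = 245/12, so q_E = 21.
Then q_A = 19.5 − (1/6)·21 = 16.
P_E = 161 − 3·21 − 16 = 82.

82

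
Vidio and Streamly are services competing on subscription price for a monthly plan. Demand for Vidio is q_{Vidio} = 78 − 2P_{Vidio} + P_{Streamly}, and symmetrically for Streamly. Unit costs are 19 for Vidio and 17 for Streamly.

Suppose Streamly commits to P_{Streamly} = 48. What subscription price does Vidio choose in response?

41

Vidio's profit: π = (P_{Vidio} − 19)(78 − 2P_{Vidio} + P_{Streamly}).
∂π/∂P_{Vidio} = 116 − 4P_{Vidio} + P_{Streamly} = 0 ⇒ P_{Vidio} = 29 + 0.25P_{Streamly}.
At P_{Streamly} = 48: P_{Vidio} = 29 + 0.25·48 = 41.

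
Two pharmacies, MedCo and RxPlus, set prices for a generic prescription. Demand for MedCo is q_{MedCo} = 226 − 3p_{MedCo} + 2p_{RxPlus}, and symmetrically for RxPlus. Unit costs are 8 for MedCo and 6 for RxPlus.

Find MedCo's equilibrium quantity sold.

162.375

MedCo's profit: π = (p_{MedCo} − 8)(226 − 3p_{MedCo} + 2p_{RxPlus}).
∂π/∂p_{MedCo} = 250 − 6p_{MedCo} + 2p_{RxPlus} = 0 ⇒ p_{MedCo} = 125/3 + (1/3)p_{RxPlus}.
Similarly p_{RxPlus} = 122/3 + (1/3)p_{MedCo}.
Substituting the second reaction function into the first: p_{MedCo} = 125/3 + (1/3)(122/3 + (1/3)p_{MedCo}), which gives (8/9)p_{MedCo} = 497/9 ⇒ p_{MedCo} = 62.125.
Then p_{RxPlus} = 122/3 + (1/3)·62.125 = 61.375.
q_{MedCo} = 226 − 3·62.125 + 2·61.375 = 162.375.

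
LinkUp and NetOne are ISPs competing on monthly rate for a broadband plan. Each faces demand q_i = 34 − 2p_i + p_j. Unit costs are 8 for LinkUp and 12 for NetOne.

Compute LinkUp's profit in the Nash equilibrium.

LinkUp's profit: π = (p_{LinkUp} − 8)(34 − 2p_{LinkUp} + p_{NetOne}).
∂π/∂p_{LinkUp} = 50 − 4p_{LinkUp} + p_{NetOne} = 0 ⇒ p_{LinkUp} = 12.5 + 0.25p_{NetOne}.
Similarly p_{NetOne} = 14.5 + 0.25p_{LinkUp}.
Substituting the second reaction function into the first: p_{LinkUp} = 12.5 + 0.25(14.5 + 0.25p_{LinkUp}), which gives 0.9375p_{LinkUp} = 16.125 ⇒ p_{LinkUp} = 17.2.
Then p_{NetOne} = 14.5 + 0.25·17.2 = 18.8.
q_{LinkUp} = 34 − 2·17.2 + 18.8 = 18.4.
Profit = (17.2 − 8)·18.4 = 169.28.

169.28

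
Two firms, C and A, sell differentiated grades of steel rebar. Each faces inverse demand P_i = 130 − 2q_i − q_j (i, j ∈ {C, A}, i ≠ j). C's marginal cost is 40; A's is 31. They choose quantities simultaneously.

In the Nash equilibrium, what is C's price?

74.8

Firm C's profit: π = q_C(130 − 2q_C − q_A) − 40q_C.
∂π/∂q_C = 90 − 4q_C − q_A = 0 ⇒ q_C = 22.5 − 0.25q_A.
Similarly q_A = 24.75 − 0.25q_C.
Substituting the second reaction function into the first: q_C = 22.5 − 0.25(24.75 − 0.25q_C), which gives 0.9375q_C = 16.3125 ⇒ q_C = 17.4.
Then q_A = 24.75 − 0.25·17.4 = 20.4.
P_C = 130 − 2·17.4 − 20.4 = 74.8.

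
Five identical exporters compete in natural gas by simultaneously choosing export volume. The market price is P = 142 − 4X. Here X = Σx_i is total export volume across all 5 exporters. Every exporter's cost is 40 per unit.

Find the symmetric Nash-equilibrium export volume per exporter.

4.25

A representative exporter's profit is π_i = x_i(142 − 4X) − 40x_i, with X = x_i + Σ_{j≠i} x_j.
First-order condition: 102 − 8x_i − 4Σ_{j≠i} x_j = 0.
In a symmetric equilibrium every exporter chooses the same x, so Σ_{j≠i} x_j = 4x. The condition becomes 102 − 24x = 0, giving x = 102/24 = 4.25.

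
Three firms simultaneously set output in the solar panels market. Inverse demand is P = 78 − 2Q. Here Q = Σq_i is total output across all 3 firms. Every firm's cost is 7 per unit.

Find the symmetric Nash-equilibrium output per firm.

8.875

A representative firm's profit is π_i = q_i(78 − 2Q) − 7q_i, with Q = q_i + Σ_{j≠i} q_j.
First-order condition: 71 − 4q_i − 2Σ_{j≠i} q_j = 0.
Imposing symmetry (q_j = q for all j) turns Σ_{j≠i} q_j into 2q, so 71 = 8q and q = 8.875.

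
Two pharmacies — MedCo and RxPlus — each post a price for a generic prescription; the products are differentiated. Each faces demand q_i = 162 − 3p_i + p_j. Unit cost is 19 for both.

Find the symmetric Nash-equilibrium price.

43.8

MedCo's profit: π = (p_{MedCo} − 19)(162 − 3p_{MedCo} + p_{RxPlus}).
∂π/∂p_{MedCo} = 219 − 6p_{MedCo} + p_{RxPlus} = 0 ⇒ p_{MedCo} = 36.5 + (1/6)p_{RxPlus}.
Setting p_{MedCo} = p_{RxPlus} in the reaction function: p_{MedCo} = 36.5 + (1/6)p_{MedCo}, so p_{MedCo} = 36.5 / (5/6) = 43.8.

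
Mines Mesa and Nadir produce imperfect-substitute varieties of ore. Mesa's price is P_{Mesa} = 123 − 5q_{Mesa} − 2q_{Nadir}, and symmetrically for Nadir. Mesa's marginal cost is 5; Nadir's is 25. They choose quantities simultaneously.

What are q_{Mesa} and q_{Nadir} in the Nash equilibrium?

10.25, 7.75

Mine Mesa's profit: π = q_{Mesa}(123 − 5q_{Mesa} − 2q_{Nadir}) − 5q_{Mesa}.
∂π/∂q_{Mesa} = 118 − 10q_{Mesa} − 2q_{Nadir} = 0 ⇒ q_{Mesa} = 11.8 − 0.2q_{Nadir}.
Similarly q_{Nadir} = 9.8 − 0.2q_{Mesa}.
Plugging q_{Nadir} into Mesa's best response: q_{Mesa} = 11.8 − 0.2(9.8 − 0.2q_{Mesa}) ⇒ 0.96q_{Mesa} = 9.84, so q_{Mesa} = 10.25.
Then q_{Nadir} = 9.8 − 0.2·10.25 = 7.75.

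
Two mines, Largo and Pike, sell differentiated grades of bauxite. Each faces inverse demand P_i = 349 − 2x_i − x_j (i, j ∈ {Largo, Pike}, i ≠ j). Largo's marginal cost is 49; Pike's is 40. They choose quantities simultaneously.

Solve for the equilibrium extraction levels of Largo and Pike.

59.4, 62.4

Mine Largo's profit: π = x_{Largo}(349 − 2x_{Largo} − x_{Pike}) − 49x_{Largo}.
∂π/∂x_{Largo} = 300 − 4x_{Largo} − x_{Pike} = 0 ⇒ x_{Largo} = 75 − 0.25x_{Pike}.
Similarly x_{Pike} = 77.25 − 0.25x_{Largo}.
Solving the two reaction functions simultaneously: (1 − (−0.25)(−0.25))x_{Largo} = 75 − 0.25·77.25, so 0.9375x_{Largo} = 55.6875 and x_{Largo} = 59.4.
Then x_{Pike} = 77.25 − 0.25·59.4 = 62.4.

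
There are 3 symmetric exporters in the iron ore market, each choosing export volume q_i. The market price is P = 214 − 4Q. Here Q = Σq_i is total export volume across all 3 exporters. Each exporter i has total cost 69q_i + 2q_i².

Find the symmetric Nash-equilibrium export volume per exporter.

A representative exporter's profit is π_i = q_i(214 − 4Q) − 69q_i − 2q_i², with Q = q_i + Σ_{j≠i} q_j.
First-order condition: 145 − 12q_i − 4Σ_{j≠i} q_j = 0.
In a symmetric equilibrium every exporter chooses the same q, so Σ_{j≠i} q_j = 2q. The condition becomes 145 − 20q = 0, giving q = 145/20 = 7.25.

7.25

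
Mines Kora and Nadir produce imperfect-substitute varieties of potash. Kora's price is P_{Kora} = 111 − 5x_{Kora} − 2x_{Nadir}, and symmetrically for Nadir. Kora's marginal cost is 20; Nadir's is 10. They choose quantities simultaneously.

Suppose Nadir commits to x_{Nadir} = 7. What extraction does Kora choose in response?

7.7

Mine Kora's profit: π = x_{Kora}(111 − 5x_{Kora} − 2x_{Nadir}) − 20x_{Kora}.
∂π/∂x_{Kora} = 91 − 10x_{Kora} − 2x_{Nadir} = 0 ⇒ x_{Kora} = 9.1 − 0.2x_{Nadir}.
At x_{Nadir} = 7: x_{Kora} = 9.1 − 0.2·7 = 7.7.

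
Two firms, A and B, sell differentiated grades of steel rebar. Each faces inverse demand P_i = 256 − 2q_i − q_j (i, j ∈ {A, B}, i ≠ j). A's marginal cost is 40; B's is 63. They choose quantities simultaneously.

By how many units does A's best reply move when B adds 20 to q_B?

-5

Firm A's profit: π = q_A(256 − 2q_A − q_B) − 40q_A.
∂π/∂q_A = 216 − 4q_A − q_B = 0 ⇒ q_A = 54 − 0.25q_B.
The reaction-function slope is −0.25, so a 20-unit rise in q_B moves q_A by −0.25 × 20 = −5. A's best response falls — the actions are strategic substitutes.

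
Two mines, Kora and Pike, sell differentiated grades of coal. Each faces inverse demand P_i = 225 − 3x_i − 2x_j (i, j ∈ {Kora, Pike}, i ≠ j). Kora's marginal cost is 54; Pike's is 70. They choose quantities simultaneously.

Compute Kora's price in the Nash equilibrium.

121.125

Mine Kora's profit: π = x_{Kora}(225 − 3x_{Kora} − 2x_{Pike}) − 54x_{Kora}.
∂π/∂x_{Kora} = 171 − 6x_{Kora} − 2x_{Pike} = 0 ⇒ x_{Kora} = 28.5 − (1/3)x_{Pike}.
Similarly x_{Pike} = 155/6 − (1/3)x_{Kora}.
Plugging x_{Pike} into Kora's best response: x_{Kora} = 28.5 − (1/3)(155/6 − (1/3)x_{Kora}) ⇒ (8/9)x_{Kora} = 179/9, so x_{Kora} = 22.375.
Then x_{Pike} = 155/6 − (1/3)·22.375 = 18.375.
P_{Kora} = 225 − 3·22.375 − 2·18.375 = 121.125.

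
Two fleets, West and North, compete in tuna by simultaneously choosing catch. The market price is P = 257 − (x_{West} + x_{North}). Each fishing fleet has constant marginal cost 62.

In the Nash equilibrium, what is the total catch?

130

Fishing fleet West's profit: π = x_{West}(257 − (x_{West} + x_{North})) − 62x_{West}.
∂π/∂x_{West} = 195 − 2x_{West} − x_{North} = 0, so x_{West} = 97.5 − 0.5x_{North}.
Setting x_{West} = x_{North} in the reaction function: x_{West} = 97.5 − 0.5x_{West}, so x_{West} = 97.5 / 1.5 = 65.
Total catch: 65 + 65 = 130.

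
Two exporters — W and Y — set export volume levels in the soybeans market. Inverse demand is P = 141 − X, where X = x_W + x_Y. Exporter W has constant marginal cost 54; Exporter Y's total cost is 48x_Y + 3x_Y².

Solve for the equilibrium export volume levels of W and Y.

Exporter W's profit: π = x_W(141 − (x_W + x_Y)) − 54x_W.
∂π/∂x_W = 87 − 2x_W − x_Y = 0, so x_W = 43.5 − 0.5x_Y.
For Y: ∂π/∂x_Y = 93 − 8x_Y − x_W = 0 ⇒ x_Y = 11.625 − 0.125x_W.
Substituting the second reaction function into the first: x_W = 43.5 − 0.5(11.625 − 0.125x_W), which gives 0.9375x_W = 37.6875 ⇒ x_W = 40.2.
Then x_Y = 11.625 − 0.125·40.2 = 6.6.

40.2, 6.6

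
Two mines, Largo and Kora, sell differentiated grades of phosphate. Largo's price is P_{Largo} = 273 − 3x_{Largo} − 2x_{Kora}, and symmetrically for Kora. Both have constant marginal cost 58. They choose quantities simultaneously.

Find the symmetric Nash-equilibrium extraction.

Mine Largo's profit: π = x_{Largo}(273 − 3x_{Largo} − 2x_{Kora}) − 58x_{Largo}.
∂π/∂x_{Largo} = 215 − 6x_{Largo} − 2x_{Kora} = 0 ⇒ x_{Largo} = 215/6 − (1/3)x_{Kora}.
Setting x_{Largo} = x_{Kora} in the reaction function: x_{Largo} = 215/6 − (1/3)x_{Largo}, so x_{Largo} = (215/6) / (4/3) = 26.875.

26.875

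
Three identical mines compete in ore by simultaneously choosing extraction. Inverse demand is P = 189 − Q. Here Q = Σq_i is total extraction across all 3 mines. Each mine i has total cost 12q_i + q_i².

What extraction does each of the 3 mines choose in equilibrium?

29.5

A representative mine's profit is π_i = q_i(189 − Q) − 12q_i − q_i², with Q = q_i + Σ_{j≠i} q_j.
First-order condition: 177 − 4q_i − Σ_{j≠i} q_j = 0.
In a symmetric equilibrium every mine chooses the same q, so Σ_{j≠i} q_j = 2q. The condition becomes 177 − 6q = 0, giving q = 177/6 = 29.5.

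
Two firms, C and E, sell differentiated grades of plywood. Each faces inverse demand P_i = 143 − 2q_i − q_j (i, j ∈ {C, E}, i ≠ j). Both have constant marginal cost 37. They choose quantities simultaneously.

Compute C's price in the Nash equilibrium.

79.4

Firm C's profit: π = q_C(143 − 2q_C − q_E) − 37q_C.
∂π/∂q_C = 106 − 4q_C − q_E = 0 ⇒ q_C = 26.5 − 0.25q_E.
The game is symmetric, so in equilibrium q_E = q_C: the reaction function gives 1.25q_C = 26.5, hence q_C = 21.2.
P_C = 143 − 2·21.2 − 21.2 = 79.4.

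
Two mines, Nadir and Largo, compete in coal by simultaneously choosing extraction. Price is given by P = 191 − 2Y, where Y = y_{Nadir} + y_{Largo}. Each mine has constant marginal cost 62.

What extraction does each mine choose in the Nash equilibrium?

21.5

Mine Nadir's profit: π = y_{Nadir}(191 − 2(y_{Nadir} + y_{Largo})) − 62y_{Nadir}.
∂π/∂y_{Nadir} = 129 − 4y_{Nadir} − 2y_{Largo} = 0, so y_{Nadir} = 32.25 − 0.5y_{Largo}.
By symmetry y_{Largo} = y_{Nadir}; substituting into the reaction function, 1.5y_{Nadir} = 32.25 and y_{Nadir} = 21.5.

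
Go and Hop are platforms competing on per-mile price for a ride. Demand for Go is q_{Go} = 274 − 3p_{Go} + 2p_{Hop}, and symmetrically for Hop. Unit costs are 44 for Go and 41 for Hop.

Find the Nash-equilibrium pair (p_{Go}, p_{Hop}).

Go's profit: π = (p_{Go} − 44)(274 − 3p_{Go} + 2p_{Hop}).
∂π/∂p_{Go} = 406 − 6p_{Go} + 2p_{Hop} = 0 ⇒ p_{Go} = 203/3 + (1/3)p_{Hop}.
Similarly p_{Hop} = 397/6 + (1/3)p_{Go}.
Substituting the second reaction function into the first: p_{Go} = 203/3 + (1/3)(397/6 + (1/3)p_{Go}), which gives (8/9)p_{Go} = 1615/18 ⇒ p_{Go} = 100.9375.
Then p_{Hop} = 397/6 + (1/3)·100.9375 = 99.8125.

100.9375, 99.8125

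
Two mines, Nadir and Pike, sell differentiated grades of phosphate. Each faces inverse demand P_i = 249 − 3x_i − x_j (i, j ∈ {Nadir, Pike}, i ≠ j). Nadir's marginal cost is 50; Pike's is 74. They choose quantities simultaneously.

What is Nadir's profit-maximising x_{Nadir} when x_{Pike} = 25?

29

Mine Nadir's profit: π = x_{Nadir}(249 − 3x_{Nadir} − x_{Pike}) − 50x_{Nadir}.
∂π/∂x_{Nadir} = 199 − 6x_{Nadir} − x_{Pike} = 0 ⇒ x_{Nadir} = 199/6 − (1/6)x_{Pike}.
At x_{Pike} = 25: x_{Nadir} = 199/6 − (1/6)·25 = 29.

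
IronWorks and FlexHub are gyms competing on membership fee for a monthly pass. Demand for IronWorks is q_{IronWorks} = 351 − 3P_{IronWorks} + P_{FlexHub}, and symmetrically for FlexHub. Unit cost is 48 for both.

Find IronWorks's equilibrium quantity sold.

153

IronWorks's profit: π = (P_{IronWorks} − 48)(351 − 3P_{IronWorks} + P_{FlexHub}).
∂π/∂P_{IronWorks} = 495 − 6P_{IronWorks} + P_{FlexHub} = 0 ⇒ P_{IronWorks} = 82.5 + (1/6)P_{FlexHub}.
By symmetry P_{FlexHub} = P_{IronWorks}; substituting into the reaction function, (5/6)P_{IronWorks} = 82.5 and P_{IronWorks} = 99.
q_{IronWorks} = 351 − 3·99 + 99 = 153.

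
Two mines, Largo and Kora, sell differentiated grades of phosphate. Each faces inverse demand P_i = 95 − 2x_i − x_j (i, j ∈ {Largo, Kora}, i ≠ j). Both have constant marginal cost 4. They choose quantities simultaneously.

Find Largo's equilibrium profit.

662.48

Mine Largo's profit: π = x_{Largo}(95 − 2x_{Largo} − x_{Kora}) − 4x_{Largo}.
∂π/∂x_{Largo} = 91 − 4x_{Largo} − x_{Kora} = 0 ⇒ x_{Largo} = 22.75 − 0.25x_{Kora}.
By symmetry x_{Kora} = x_{Largo}; substituting into the reaction function, 1.25x_{Largo} = 22.75 and x_{Largo} = 18.2.
P_{Largo} = 95 − 2·18.2 − 18.2 = 40.4.
Profit = (40.4 − 4)·18.2 = 662.48.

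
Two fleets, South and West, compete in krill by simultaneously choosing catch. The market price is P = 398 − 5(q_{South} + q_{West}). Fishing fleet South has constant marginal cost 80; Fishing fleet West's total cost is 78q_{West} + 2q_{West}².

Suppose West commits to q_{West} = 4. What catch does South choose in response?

Fishing fleet South's profit: π = q_{South}(398 − 5(q_{South} + q_{West})) − 80q_{South}.
∂π/∂q_{South} = 318 − 10q_{South} − 5q_{West} = 0, so q_{South} = 31.8 − 0.5q_{West}.
At q_{West} = 4: q_{South} = 31.8 − 0.5·4 = 29.8.

29.8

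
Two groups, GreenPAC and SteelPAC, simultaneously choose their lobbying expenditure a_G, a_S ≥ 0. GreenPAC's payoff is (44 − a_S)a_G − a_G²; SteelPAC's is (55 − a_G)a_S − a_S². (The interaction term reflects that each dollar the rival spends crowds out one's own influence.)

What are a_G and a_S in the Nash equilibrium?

Expanding GreenPAC's payoff: 44a_G − a_Sa_G − a_G².
∂π/∂a_G = 44 − a_S − 2a_G = 0, so a_G = 22 − 0.5a_S.
Likewise for SteelPAC: a_S = 27.5 − 0.5a_G.
Plugging a_S into GreenPAC's best response: a_G = 22 − 0.5(27.5 − 0.5a_G) ⇒ 0.75a_G = 8.25, so a_G = 11.
Then a_S = 27.5 − 0.5·11 = 22.

11, 22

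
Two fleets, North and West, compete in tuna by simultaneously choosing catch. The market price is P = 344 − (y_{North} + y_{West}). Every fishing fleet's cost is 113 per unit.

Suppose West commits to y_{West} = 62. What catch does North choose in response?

84.5

Fishing fleet North's profit: π = y_{North}(344 − (y_{North} + y_{West})) − 113y_{North}.
∂π/∂y_{North} = 231 − 2y_{North} − y_{West} = 0, so y_{North} = 115.5 − 0.5y_{West}.
At y_{West} = 62: y_{North} = 115.5 − 0.5·62 = 84.5.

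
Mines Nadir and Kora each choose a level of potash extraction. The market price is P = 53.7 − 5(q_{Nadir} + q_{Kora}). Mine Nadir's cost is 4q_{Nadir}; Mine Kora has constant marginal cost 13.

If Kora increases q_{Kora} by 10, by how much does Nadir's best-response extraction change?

-5

Mine Nadir's profit: π = q_{Nadir}(53.7 − 5(q_{Nadir} + q_{Kora})) − 4q_{Nadir}.
∂π/∂q_{Nadir} = 49.7 − 10q_{Nadir} − 5q_{Kora} = 0, so q_{Nadir} = 4.97 − 0.5q_{Kora}.
The reaction-function slope is −0.5, so a 10-unit rise in q_{Kora} moves q_{Nadir} by −0.5 × 10 = −5. Nadir's best response falls — the actions are strategic substitutes.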